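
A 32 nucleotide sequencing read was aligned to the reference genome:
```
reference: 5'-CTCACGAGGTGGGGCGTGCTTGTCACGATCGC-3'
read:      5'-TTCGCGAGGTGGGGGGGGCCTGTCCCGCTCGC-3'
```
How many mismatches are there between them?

The sequences differ at positions 1, 4, 15, 17, 20, 25, 28 (1-based) — 7 in total.

7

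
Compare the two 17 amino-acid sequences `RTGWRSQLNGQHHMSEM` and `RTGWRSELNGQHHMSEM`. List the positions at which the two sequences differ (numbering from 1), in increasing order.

7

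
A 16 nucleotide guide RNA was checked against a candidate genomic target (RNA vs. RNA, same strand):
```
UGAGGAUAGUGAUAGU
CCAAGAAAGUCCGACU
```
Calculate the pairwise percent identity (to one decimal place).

8 positions differ (1, 2, 4, 7, 11, 12, 13, 15), so 8 of 16 match: 8/16 = 50%.

50.0%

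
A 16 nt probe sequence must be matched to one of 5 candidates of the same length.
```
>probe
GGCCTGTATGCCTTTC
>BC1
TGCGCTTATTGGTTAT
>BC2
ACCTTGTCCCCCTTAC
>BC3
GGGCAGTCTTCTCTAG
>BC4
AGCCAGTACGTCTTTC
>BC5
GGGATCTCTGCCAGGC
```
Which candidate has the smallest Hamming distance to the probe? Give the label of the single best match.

BC4

BC1 differs at 9 sites; BC2 differs at 7 sites; BC3 differs at 8 sites; BC4 differs at 4 sites; BC5 differs at 7 sites. The closest is BC4.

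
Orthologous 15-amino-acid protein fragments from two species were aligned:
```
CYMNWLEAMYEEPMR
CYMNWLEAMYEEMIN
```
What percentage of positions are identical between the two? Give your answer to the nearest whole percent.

Mismatches at positions 13, 14, 15 (1-based): 3 of 15.
Identical positions: 12/15 = 80% → 80%.

80%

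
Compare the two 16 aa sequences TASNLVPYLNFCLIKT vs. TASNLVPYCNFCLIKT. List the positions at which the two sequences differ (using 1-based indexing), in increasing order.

9

Scanning 1-based: 9: L/C.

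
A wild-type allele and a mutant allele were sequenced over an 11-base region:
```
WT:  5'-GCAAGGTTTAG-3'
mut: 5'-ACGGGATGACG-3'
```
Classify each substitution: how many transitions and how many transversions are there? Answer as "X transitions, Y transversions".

4 transitions, 3 transversions

Mismatches (1-based):
site 1: G→A (purine→purine, transition)
site 3: A→G (purine→purine, transition)
site 4: A→G (purine→purine, transition)
site 6: G→A (purine→purine, transition)
site 8: T→G (pyrimidine→purine, transversion)
site 9: T→A (pyrimidine→purine, transversion)
site 10: A→C (purine→pyrimidine, transversion)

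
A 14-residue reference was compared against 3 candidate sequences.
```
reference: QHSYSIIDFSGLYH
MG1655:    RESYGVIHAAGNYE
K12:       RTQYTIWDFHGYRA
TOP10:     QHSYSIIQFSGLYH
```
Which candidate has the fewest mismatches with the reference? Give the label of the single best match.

TOP10

MG1655 differs at 9 positions; K12 differs at 9 positions; TOP10 differs at 1 position. The closest is TOP10.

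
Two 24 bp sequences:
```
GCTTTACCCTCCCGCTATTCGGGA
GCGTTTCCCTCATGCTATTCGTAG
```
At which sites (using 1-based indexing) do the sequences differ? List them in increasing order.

Scanning 1-based: 3: T/G; 6: A/T; 12: C/A; 13: C/T; 22: G/T; 23: G/A; 24: A/G.

3, 6, 12, 13, 22, 23, 24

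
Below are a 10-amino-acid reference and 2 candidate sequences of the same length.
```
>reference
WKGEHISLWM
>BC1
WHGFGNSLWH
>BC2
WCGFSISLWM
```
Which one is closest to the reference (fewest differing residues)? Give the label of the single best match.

BC2

BC1 differs at 5 residues; BC2 differs at 3 residues. The closest is BC2.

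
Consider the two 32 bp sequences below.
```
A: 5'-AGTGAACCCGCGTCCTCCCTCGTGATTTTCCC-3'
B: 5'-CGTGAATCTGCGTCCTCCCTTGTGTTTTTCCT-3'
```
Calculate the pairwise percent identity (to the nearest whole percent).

81%

6 positions differ (1, 7, 9, 21, 25, 32), so 26 of 32 match: 26/32 = 81.25%.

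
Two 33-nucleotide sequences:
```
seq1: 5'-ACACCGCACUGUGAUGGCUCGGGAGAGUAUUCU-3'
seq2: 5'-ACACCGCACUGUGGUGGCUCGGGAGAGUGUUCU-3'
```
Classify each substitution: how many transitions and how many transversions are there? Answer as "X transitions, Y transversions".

2 transitions, 0 transversions

Mismatches (1-based):
site 14: A→G (purine→purine, transition)
site 29: A→G (purine→purine, transition)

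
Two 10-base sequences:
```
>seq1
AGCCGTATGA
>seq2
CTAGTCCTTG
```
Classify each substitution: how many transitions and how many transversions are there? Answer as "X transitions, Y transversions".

2 transitions, 7 transversions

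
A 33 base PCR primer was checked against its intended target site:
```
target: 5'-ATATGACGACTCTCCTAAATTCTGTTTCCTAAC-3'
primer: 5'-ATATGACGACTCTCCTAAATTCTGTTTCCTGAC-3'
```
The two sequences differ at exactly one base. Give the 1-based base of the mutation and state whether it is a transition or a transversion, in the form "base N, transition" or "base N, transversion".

The sequences differ only at base 31: A→G (purine→purine), a transition.

base 31, transition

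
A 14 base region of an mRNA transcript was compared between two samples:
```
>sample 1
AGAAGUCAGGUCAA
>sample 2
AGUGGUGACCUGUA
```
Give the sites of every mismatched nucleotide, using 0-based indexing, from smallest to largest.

2, 3, 6, 8, 9, 11, 12

Differences at site 2 (A→U), site 3 (A→G), site 6 (C→G), site 8 (G→C), site 9 (G→C), site 11 (C→G), site 12 (A→U).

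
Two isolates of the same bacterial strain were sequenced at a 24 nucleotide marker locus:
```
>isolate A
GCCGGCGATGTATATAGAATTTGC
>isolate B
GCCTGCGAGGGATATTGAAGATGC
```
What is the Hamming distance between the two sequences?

6

The sequences differ at positions 4, 9, 11, 16, 20, 21 (1-based) — 6 in total.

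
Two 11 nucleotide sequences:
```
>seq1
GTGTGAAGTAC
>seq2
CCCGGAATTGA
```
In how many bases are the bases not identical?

7

Comparing position by position, 7 bases differ: 1 (G/C), 2 (T/C), 3 (G/C), 4 (T/G), 8 (G/T), 10 (A/G), 11 (C/A).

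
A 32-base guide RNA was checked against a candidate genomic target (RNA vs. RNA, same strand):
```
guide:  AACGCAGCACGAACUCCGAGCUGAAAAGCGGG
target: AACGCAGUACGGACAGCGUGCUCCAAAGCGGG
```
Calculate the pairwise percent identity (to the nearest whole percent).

78%

Mismatches at positions 8, 12, 15, 16, 19, 23, 24 (1-based): 7 of 32.
Identical positions: 25/32 = 78.12% → 78%.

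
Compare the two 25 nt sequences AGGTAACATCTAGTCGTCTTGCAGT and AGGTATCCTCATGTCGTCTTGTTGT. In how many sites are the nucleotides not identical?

6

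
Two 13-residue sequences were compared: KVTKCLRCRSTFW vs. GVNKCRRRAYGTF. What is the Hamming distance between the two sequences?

9

Comparing position by position, 9 positions differ: 1 (K/G), 3 (T/N), 6 (L/R), 8 (C/R), 9 (R/A), 10 (S/Y), 11 (T/G), 12 (F/T), 13 (W/F).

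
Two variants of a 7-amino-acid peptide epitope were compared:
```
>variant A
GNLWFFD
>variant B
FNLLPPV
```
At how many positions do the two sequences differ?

5

Comparing position by position, 5 positions differ: 1 (G/F), 4 (W/L), 5 (F/P), 6 (F/P), 7 (D/V).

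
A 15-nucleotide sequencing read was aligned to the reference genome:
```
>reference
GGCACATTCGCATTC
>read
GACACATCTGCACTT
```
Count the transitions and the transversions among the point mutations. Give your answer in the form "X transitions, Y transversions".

5 transitions, 0 transversions

Transitions (purine↔purine or pyrimidine↔pyrimidine): 2 G→A, 8 T→C, 9 C→T, 13 T→C, 15 C→T.
Transversions (purine↔pyrimidine): none.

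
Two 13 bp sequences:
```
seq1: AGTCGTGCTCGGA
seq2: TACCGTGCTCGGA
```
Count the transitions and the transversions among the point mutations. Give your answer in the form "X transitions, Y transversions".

Mismatches (1-based):
position 1: A→T (purine→pyrimidine, transversion)
position 2: G→A (purine→purine, transition)
position 3: T→C (pyrimidine→pyrimidine, transition)

2 transitions, 1 transversion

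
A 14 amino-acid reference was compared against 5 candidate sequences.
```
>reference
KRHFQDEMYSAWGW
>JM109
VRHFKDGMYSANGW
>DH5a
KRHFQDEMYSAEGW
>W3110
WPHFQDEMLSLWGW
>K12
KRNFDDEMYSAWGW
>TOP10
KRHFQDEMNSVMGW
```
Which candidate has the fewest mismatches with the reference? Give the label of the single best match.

JM109 differs at 4 residues; DH5a differs at 1 residue; W3110 differs at 4 residues; K12 differs at 2 residues; TOP10 differs at 3 residues. The closest is DH5a.

DH5a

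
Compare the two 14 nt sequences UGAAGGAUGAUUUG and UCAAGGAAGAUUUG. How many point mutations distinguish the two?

Mismatches (1-based): position 2: G→C; position 8: U→A.

2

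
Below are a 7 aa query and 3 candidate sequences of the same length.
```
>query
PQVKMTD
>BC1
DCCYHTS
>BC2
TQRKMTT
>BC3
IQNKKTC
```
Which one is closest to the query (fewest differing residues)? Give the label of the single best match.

Hamming distances to query — BC1: 6; BC2: 3; BC3: 4.
Smallest is BC2 with 3 mismatches.

BC2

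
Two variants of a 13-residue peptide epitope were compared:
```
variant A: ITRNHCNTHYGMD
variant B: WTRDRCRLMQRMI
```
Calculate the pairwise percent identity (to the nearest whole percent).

31%

Mismatches at positions 1, 4, 5, 7, 8, 9, 10, 11, 13 (1-based): 9 of 13.
Identical positions: 4/13 = 30.77% → 31%.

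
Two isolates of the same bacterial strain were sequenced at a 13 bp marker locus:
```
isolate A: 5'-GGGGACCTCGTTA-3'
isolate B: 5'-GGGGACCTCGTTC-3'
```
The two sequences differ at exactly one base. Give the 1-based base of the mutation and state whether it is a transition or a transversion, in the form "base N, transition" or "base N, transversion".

Base 13 changes A→C. A is a purine and C is a pyrimidine, so this is a transversion.

base 13, transversion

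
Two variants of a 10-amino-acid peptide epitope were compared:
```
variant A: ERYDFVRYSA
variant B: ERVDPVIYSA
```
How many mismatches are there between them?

3

Comparing position by position, 3 residues differ: 3 (Y/V), 5 (F/P), 7 (R/I).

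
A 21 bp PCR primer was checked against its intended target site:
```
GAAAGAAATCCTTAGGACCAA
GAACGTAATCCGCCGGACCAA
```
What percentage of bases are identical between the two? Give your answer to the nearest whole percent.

5 positions differ (4, 6, 12, 13, 14), so 16 of 21 match: 16/21 = 76.19%.

76%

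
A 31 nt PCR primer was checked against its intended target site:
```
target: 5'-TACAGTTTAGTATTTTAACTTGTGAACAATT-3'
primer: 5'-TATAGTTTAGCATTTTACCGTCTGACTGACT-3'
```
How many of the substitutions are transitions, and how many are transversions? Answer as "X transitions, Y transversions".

5 transitions, 4 transversions

Mismatches (1-based):
site 3: C→T (pyrimidine→pyrimidine, transition)
site 11: T→C (pyrimidine→pyrimidine, transition)
site 18: A→C (purine→pyrimidine, transversion)
site 20: T→G (pyrimidine→purine, transversion)
site 22: G→C (purine→pyrimidine, transversion)
site 26: A→C (purine→pyrimidine, transversion)
site 27: C→T (pyrimidine→pyrimidine, transition)
site 28: A→G (purine→purine, transition)
site 30: T→C (pyrimidine→pyrimidine, transition)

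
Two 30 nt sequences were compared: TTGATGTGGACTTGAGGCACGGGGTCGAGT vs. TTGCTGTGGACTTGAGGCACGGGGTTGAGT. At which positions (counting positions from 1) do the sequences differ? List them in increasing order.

4, 26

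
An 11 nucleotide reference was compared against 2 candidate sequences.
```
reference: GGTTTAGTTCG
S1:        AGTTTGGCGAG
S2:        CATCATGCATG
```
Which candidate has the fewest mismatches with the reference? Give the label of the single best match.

S1

S1 differs at 5 sites; S2 differs at 8 sites. The closest is S1.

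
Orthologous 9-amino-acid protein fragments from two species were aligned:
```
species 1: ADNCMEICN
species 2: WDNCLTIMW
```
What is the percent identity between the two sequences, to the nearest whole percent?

44%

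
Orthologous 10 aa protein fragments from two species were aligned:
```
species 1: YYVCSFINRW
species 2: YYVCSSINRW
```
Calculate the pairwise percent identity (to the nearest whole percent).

90%

Mismatch at position 6 (1-based): 1 of 10.
Identical positions: 9/10 = 90% → 90%.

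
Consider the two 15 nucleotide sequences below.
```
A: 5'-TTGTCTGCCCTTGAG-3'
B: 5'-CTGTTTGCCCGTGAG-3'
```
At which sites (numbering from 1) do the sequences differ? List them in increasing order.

1, 5, 11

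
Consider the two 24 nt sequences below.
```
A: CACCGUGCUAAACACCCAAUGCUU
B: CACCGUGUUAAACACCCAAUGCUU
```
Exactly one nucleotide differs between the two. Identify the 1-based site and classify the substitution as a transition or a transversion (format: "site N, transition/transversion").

site 8, transition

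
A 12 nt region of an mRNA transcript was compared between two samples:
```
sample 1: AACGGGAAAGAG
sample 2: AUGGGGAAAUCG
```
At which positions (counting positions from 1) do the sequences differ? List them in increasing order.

Differences at position 2 (A→U), position 3 (C→G), position 10 (G→U), position 11 (A→C).

2, 3, 10, 11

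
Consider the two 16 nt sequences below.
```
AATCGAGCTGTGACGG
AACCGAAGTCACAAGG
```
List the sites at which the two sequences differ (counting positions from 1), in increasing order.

3, 7, 8, 10, 11, 12, 14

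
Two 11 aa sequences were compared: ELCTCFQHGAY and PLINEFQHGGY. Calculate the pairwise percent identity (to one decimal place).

5 positions differ (1, 3, 4, 5, 10), so 6 of 11 match: 6/11 = 54.55%.

54.5%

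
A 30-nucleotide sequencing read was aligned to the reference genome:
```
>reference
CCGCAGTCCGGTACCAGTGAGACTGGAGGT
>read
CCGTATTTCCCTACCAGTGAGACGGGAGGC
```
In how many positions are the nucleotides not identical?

7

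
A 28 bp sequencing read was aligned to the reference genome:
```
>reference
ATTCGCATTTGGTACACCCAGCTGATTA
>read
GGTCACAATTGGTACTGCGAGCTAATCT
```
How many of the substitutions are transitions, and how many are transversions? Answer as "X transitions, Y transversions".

4 transitions, 6 transversions

Mismatches (1-based):
base 1: A→G (purine→purine, transition)
base 2: T→G (pyrimidine→purine, transversion)
base 5: G→A (purine→purine, transition)
base 8: T→A (pyrimidine→purine, transversion)
base 16: A→T (purine→pyrimidine, transversion)
base 17: C→G (pyrimidine→purine, transversion)
base 19: C→G (pyrimidine→purine, transversion)
base 24: G→A (purine→purine, transition)
base 27: T→C (pyrimidine→pyrimidine, transition)
base 28: A→T (purine→pyrimidine, transversion)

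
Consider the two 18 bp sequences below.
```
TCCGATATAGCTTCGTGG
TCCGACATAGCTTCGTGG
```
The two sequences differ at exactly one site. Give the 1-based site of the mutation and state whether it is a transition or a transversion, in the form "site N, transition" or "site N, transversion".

site 6, transition

The sequences differ only at site 6: T→C (pyrimidine→pyrimidine), a transition.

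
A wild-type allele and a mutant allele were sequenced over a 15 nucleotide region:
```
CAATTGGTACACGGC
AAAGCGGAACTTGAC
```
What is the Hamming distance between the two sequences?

7

Comparing position by position, 7 positions differ: 1 (C/A), 4 (T/G), 5 (T/C), 8 (T/A), 11 (A/T), 12 (C/T), 14 (G/A).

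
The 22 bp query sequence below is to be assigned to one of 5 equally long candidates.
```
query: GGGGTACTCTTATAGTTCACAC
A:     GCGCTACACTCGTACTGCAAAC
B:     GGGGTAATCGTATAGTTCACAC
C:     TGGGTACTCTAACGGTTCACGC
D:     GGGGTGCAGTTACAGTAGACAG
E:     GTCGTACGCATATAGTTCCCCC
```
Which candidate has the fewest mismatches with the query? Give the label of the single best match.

B

Hamming distances to query — A: 8; B: 2; C: 5; D: 7; E: 6.
Smallest is B with 2 mismatches.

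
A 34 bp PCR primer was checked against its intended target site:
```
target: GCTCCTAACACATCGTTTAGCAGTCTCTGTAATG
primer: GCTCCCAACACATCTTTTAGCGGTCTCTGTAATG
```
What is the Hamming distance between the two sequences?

3

Comparing position by position, 3 sites differ: 6 (T/C), 15 (G/T), 22 (A/G).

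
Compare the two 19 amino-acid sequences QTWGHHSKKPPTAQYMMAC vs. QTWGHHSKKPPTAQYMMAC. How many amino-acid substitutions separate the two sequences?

0

The two sequences are identical at every position.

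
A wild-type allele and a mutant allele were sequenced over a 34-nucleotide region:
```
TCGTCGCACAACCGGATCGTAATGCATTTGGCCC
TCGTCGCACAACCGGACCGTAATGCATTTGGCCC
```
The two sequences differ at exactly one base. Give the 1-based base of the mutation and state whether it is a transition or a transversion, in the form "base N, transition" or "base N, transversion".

base 17, transition

Base 17 changes T→C. T is a pyrimidine and C is a pyrimidine, so this is a transition.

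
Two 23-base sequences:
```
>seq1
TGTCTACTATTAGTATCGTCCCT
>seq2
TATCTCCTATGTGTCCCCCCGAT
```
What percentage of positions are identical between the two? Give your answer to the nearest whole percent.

10 positions differ (2, 6, 11, 12, 15, 16, 18, 19, 21, 22), so 13 of 23 match: 13/23 = 56.52%.

57%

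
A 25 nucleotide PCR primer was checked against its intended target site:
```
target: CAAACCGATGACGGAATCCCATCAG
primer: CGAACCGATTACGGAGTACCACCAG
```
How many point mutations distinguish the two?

5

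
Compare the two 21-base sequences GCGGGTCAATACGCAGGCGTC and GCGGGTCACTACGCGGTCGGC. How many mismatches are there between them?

4

The sequences differ at bases 9, 15, 17, 20 (1-based) — 4 in total.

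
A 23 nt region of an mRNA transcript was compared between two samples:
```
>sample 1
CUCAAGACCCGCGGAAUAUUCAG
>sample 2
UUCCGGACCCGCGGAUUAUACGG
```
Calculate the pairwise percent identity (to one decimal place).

6 positions differ (1, 4, 5, 16, 20, 22), so 17 of 23 match: 17/23 = 73.91%.

73.9%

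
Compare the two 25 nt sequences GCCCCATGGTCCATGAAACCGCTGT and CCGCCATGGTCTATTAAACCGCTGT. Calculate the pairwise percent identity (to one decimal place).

84.0%

Mismatches at positions 1, 3, 12, 15 (1-based): 4 of 25.
Identical positions: 21/25 = 84% → 84.0%.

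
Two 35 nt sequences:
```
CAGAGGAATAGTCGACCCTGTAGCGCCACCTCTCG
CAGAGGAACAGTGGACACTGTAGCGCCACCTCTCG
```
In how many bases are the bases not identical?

3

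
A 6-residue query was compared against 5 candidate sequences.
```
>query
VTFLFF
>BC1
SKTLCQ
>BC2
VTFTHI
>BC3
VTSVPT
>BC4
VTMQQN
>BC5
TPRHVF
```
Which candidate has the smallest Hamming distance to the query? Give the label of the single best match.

BC2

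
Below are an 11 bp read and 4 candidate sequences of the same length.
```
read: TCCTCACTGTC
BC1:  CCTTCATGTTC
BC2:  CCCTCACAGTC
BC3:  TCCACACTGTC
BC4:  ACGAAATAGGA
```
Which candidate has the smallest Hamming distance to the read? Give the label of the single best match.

Hamming distances to read — BC1: 5; BC2: 2; BC3: 1; BC4: 8.
Smallest is BC3 with 1 mismatch.

BC3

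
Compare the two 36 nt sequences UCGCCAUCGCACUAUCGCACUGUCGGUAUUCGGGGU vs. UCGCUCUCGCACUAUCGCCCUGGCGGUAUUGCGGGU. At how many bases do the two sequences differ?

6

The sequences differ at bases 5, 6, 19, 23, 31, 32 (1-based) — 6 in total.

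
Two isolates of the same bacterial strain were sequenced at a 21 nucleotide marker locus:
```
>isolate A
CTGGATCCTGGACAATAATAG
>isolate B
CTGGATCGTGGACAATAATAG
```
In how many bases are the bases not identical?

1

Comparing position by position, 1 base differs: 8 (C/G).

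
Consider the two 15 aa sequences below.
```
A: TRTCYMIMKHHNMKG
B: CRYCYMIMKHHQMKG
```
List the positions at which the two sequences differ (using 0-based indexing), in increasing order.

0, 2, 11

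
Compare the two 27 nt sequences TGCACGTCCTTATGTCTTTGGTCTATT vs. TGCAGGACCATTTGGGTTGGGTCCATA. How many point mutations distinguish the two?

The sequences differ at bases 5, 7, 10, 12, 15, 16, 19, 24, 27 (1-based) — 9 in total.

9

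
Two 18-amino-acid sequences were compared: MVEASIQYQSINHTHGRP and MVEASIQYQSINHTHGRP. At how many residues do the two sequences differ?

0

The two sequences are identical at every position.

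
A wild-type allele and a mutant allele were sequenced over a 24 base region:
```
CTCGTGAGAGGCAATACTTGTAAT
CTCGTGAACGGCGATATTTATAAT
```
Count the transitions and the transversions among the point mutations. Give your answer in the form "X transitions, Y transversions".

4 transitions, 1 transversion

Mismatches (1-based):
base 8: G→A (purine→purine, transition)
base 9: A→C (purine→pyrimidine, transversion)
base 13: A→G (purine→purine, transition)
base 17: C→T (pyrimidine→pyrimidine, transition)
base 20: G→A (purine→purine, transition)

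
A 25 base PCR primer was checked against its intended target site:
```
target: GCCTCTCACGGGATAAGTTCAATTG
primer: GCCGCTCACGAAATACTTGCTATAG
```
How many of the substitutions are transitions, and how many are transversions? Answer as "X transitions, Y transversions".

Transitions (purine↔purine or pyrimidine↔pyrimidine): 11 G→A, 12 G→A.
Transversions (purine↔pyrimidine): 4 T→G, 16 A→C, 17 G→T, 19 T→G, 21 A→T, 24 T→A.

2 transitions, 6 transversions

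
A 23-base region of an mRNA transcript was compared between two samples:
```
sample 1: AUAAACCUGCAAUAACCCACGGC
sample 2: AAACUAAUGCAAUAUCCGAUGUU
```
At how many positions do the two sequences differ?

10

The sequences differ at positions 2, 4, 5, 6, 7, 15, 18, 20, 22, 23 (1-based) — 10 in total.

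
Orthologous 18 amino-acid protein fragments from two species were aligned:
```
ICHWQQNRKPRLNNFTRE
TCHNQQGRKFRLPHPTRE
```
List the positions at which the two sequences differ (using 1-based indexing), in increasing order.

1, 4, 7, 10, 13, 14, 15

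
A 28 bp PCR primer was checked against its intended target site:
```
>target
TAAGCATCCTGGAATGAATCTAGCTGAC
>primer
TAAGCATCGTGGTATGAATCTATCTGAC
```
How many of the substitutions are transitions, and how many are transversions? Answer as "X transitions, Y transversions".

Mismatches (1-based):
site 9: C→G (pyrimidine→purine, transversion)
site 13: A→T (purine→pyrimidine, transversion)
site 23: G→T (purine→pyrimidine, transversion)

0 transitions, 3 transversions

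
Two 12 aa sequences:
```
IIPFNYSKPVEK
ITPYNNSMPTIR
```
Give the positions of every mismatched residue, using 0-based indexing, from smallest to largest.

1, 3, 5, 7, 9, 10, 11

Differences at position 1 (I→T), position 3 (F→Y), position 5 (Y→N), position 7 (K→M), position 9 (V→T), position 10 (E→I), position 11 (K→R).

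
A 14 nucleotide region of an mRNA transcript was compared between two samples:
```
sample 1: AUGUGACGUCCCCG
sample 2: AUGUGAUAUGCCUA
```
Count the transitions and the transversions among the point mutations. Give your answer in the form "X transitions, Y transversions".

Mismatches (1-based):
position 7: C→U (pyrimidine→pyrimidine, transition)
position 8: G→A (purine→purine, transition)
position 10: C→G (pyrimidine→purine, transversion)
position 13: C→U (pyrimidine→pyrimidine, transition)
position 14: G→A (purine→purine, transition)

4 transitions, 1 transversion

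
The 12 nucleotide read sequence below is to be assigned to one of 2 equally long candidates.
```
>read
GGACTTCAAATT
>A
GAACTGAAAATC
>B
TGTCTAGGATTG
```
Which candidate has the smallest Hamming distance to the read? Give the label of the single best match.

Hamming distances to read — A: 4; B: 7.
Smallest is A with 4 mismatches.

A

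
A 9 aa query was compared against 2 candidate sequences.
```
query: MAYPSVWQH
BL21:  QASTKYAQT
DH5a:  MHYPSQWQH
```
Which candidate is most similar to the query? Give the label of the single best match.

DH5a

Hamming distances to query — BL21: 7; DH5a: 2.
Smallest is DH5a with 2 mismatches.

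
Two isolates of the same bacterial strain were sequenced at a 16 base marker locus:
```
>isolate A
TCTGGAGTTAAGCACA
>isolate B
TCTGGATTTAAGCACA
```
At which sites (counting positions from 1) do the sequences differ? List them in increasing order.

Differences at site 7 (G→T).

7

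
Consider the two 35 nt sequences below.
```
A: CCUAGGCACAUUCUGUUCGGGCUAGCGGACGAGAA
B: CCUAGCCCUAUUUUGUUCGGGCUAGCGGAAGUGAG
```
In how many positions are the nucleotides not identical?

7

The sequences differ at positions 6, 8, 9, 13, 30, 32, 35 (1-based) — 7 in total.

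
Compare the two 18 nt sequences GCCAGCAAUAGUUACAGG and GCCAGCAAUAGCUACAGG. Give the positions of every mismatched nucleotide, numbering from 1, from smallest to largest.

12

Differences at position 12 (U→C).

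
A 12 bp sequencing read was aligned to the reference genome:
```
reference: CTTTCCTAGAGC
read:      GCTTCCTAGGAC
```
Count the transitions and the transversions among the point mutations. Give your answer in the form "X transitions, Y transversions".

Transitions (purine↔purine or pyrimidine↔pyrimidine): 2 T→C, 10 A→G, 11 G→A.
Transversions (purine↔pyrimidine): 1 C→G.

3 transitions, 1 transversion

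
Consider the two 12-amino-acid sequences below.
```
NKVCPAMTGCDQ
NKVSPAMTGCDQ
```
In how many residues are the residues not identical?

The sequences differ at residues 4 (1-based) — 1 in total.

1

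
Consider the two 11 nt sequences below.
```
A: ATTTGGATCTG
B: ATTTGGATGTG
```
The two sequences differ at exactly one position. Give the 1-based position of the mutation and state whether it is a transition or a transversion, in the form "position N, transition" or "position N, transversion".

position 9, transversion

Position 9 changes C→G. C is a pyrimidine and G is a purine, so this is a transversion.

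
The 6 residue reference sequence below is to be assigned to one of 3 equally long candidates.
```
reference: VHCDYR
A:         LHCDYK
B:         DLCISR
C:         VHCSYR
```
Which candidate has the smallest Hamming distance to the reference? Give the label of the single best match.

C

Hamming distances to reference — A: 2; B: 4; C: 1.
Smallest is C with 1 mismatch.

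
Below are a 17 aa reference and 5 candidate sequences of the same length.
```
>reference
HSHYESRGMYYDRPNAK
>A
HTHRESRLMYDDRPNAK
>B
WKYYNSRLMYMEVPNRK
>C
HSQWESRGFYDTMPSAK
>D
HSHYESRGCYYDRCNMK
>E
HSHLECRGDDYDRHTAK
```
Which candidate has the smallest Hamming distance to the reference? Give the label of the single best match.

D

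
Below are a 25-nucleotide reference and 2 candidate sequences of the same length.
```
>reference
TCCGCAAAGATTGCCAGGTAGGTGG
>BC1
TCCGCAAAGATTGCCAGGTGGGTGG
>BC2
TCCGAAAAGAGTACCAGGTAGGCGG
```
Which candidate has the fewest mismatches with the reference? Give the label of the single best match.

BC1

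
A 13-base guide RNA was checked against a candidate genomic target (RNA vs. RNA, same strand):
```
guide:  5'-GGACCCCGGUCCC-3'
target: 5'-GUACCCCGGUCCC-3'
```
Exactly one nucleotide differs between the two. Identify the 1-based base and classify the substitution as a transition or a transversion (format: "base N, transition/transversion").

Base 2 changes G→U. G is a purine and U is a pyrimidine, so this is a transversion.

base 2, transversion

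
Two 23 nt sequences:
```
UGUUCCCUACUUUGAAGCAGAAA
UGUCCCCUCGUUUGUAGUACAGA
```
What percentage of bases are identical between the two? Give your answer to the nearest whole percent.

70%

7 positions differ (4, 9, 10, 15, 18, 20, 22), so 16 of 23 match: 16/23 = 69.57%.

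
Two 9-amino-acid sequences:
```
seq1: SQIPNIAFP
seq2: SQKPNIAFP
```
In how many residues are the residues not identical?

1

Mismatches (1-based): residue 3: I→K.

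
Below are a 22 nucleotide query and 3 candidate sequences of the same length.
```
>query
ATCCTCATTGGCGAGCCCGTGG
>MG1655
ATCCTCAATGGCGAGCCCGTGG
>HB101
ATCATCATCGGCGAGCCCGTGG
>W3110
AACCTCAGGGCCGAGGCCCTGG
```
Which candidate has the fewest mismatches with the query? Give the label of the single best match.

MG1655 differs at 1 site; HB101 differs at 2 sites; W3110 differs at 6 sites. The closest is MG1655.

MG1655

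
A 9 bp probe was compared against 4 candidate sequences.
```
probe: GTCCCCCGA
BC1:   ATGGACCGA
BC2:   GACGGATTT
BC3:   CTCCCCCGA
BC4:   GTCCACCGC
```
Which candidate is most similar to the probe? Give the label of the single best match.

BC3

BC1 differs at 4 positions; BC2 differs at 7 positions; BC3 differs at 1 position; BC4 differs at 2 positions. The closest is BC3.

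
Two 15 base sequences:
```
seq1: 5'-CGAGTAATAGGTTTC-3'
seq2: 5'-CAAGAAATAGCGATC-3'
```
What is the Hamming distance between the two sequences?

5

Comparing position by position, 5 positions differ: 2 (G/A), 5 (T/A), 11 (G/C), 12 (T/G), 13 (T/A).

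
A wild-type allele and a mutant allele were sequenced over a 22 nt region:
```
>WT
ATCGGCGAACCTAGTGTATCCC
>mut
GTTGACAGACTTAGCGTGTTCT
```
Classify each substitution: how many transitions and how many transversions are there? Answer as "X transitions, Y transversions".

Mismatches (1-based):
base 1: A→G (purine→purine, transition)
base 3: C→T (pyrimidine→pyrimidine, transition)
base 5: G→A (purine→purine, transition)
base 7: G→A (purine→purine, transition)
base 8: A→G (purine→purine, transition)
base 11: C→T (pyrimidine→pyrimidine, transition)
base 15: T→C (pyrimidine→pyrimidine, transition)
base 18: A→G (purine→purine, transition)
base 20: C→T (pyrimidine→pyrimidine, transition)
base 22: C→T (pyrimidine→pyrimidine, transition)

10 transitions, 0 transversions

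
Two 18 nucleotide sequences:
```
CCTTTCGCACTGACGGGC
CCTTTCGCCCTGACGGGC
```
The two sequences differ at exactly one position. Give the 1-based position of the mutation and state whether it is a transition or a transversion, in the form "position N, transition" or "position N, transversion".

position 9, transversion

The sequences differ only at position 9: A→C (purine→pyrimidine), a transversion.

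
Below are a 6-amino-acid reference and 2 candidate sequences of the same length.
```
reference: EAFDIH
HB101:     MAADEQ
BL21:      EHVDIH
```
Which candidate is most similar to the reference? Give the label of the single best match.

Hamming distances to reference — HB101: 4; BL21: 2.
Smallest is BL21 with 2 mismatches.

BL21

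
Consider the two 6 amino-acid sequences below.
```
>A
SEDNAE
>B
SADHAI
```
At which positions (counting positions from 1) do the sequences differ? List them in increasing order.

2, 4, 6

Scanning 1-based: 2: E/A; 4: N/H; 6: E/I.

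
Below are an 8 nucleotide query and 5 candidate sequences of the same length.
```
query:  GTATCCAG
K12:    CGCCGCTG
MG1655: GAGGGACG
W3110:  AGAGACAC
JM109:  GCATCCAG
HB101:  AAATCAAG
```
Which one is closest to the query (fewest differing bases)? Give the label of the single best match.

JM109

Hamming distances to query — K12: 6; MG1655: 6; W3110: 5; JM109: 1; HB101: 3.
Smallest is JM109 with 1 mismatch.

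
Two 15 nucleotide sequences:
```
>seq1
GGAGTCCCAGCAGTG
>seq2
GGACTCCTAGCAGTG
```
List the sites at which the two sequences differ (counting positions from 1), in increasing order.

Differences at site 4 (G→C), site 8 (C→T).

4, 8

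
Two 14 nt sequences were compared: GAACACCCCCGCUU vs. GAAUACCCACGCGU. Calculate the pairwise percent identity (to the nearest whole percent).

79%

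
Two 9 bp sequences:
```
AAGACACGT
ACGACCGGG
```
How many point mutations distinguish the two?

Mismatches (1-based): base 2: A→C; base 6: A→C; base 7: C→G; base 9: T→G.

4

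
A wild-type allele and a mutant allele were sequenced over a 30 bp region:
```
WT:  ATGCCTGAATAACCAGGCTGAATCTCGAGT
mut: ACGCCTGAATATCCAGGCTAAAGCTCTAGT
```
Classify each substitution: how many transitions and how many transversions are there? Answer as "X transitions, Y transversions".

Mismatches (1-based):
site 2: T→C (pyrimidine→pyrimidine, transition)
site 12: A→T (purine→pyrimidine, transversion)
site 20: G→A (purine→purine, transition)
site 23: T→G (pyrimidine→purine, transversion)
site 27: G→T (purine→pyrimidine, transversion)

2 transitions, 3 transversions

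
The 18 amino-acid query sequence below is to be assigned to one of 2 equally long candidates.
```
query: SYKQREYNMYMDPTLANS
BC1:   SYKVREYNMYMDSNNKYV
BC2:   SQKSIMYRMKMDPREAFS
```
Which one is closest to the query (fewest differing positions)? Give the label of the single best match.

Hamming distances to query — BC1: 7; BC2: 9.
Smallest is BC1 with 7 mismatches.

BC1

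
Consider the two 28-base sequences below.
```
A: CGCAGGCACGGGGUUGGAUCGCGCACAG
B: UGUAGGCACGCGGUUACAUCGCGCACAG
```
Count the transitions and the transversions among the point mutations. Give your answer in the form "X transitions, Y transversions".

Mismatches (1-based):
base 1: C→U (pyrimidine→pyrimidine, transition)
base 3: C→U (pyrimidine→pyrimidine, transition)
base 11: G→C (purine→pyrimidine, transversion)
base 16: G→A (purine→purine, transition)
base 17: G→C (purine→pyrimidine, transversion)

3 transitions, 2 transversions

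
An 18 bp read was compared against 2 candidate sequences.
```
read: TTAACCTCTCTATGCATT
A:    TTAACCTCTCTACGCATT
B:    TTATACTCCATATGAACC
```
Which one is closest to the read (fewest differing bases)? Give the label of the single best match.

A

A differs at 1 base; B differs at 7 bases. The closest is A.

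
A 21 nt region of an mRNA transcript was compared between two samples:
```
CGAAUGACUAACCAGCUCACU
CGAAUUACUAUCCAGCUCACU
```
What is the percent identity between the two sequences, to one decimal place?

2 positions differ (6, 11), so 19 of 21 match: 19/21 = 90.48%.

90.5%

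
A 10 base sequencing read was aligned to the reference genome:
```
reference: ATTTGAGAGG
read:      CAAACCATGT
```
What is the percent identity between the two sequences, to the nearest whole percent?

10%

Mismatches at positions 1, 2, 3, 4, 5, 6, 7, 8, 10 (1-based): 9 of 10.
Identical positions: 1/10 = 10% → 10%.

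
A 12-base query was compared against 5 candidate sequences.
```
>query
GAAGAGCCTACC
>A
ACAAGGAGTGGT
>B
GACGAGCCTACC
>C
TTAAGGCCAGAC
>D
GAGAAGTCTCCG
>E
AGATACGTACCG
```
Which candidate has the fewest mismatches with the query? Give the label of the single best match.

B

Hamming distances to query — A: 9; B: 1; C: 7; D: 5; E: 9.
Smallest is B with 1 mismatch.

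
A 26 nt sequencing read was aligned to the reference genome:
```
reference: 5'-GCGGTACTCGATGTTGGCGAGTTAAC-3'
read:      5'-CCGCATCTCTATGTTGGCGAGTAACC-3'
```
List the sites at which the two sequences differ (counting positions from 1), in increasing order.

Scanning 1-based: 1: G/C; 4: G/C; 5: T/A; 6: A/T; 10: G/T; 23: T/A; 25: A/C.

1, 4, 5, 6, 10, 23, 25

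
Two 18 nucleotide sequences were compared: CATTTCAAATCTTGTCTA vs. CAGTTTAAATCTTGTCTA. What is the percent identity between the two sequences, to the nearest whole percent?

89%

Mismatches at positions 3, 6 (1-based): 2 of 18.
Identical positions: 16/18 = 88.89% → 89%.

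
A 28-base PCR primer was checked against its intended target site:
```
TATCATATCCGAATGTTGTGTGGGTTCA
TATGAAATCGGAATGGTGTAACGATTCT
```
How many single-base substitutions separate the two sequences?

9

Comparing position by position, 9 sites differ: 4 (C/G), 6 (T/A), 10 (C/G), 16 (T/G), 20 (G/A), 21 (T/A), 22 (G/C), 24 (G/A), 28 (A/T).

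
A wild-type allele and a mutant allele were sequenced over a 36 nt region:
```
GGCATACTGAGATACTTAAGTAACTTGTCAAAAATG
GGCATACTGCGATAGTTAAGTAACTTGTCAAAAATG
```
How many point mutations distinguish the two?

2

Comparing position by position, 2 bases differ: 10 (A/C), 15 (C/G).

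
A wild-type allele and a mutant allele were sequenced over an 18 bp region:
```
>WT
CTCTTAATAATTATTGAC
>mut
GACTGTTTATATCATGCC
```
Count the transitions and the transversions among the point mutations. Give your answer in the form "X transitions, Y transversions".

0 transitions, 10 transversions

Mismatches (1-based):
site 1: C→G (pyrimidine→purine, transversion)
site 2: T→A (pyrimidine→purine, transversion)
site 5: T→G (pyrimidine→purine, transversion)
site 6: A→T (purine→pyrimidine, transversion)
site 7: A→T (purine→pyrimidine, transversion)
site 10: A→T (purine→pyrimidine, transversion)
site 11: T→A (pyrimidine→purine, transversion)
site 13: A→C (purine→pyrimidine, transversion)
site 14: T→A (pyrimidine→purine, transversion)
site 17: A→C (purine→pyrimidine, transversion)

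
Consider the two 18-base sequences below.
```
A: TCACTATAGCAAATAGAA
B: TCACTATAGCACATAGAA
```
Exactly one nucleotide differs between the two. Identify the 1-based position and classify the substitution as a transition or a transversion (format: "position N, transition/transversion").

The sequences differ only at position 12: A→C (purine→pyrimidine), a transversion.

position 12, transversion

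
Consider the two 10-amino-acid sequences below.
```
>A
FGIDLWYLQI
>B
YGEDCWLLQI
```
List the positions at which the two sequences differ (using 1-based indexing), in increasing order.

1, 3, 5, 7

Differences at position 1 (F→Y), position 3 (I→E), position 5 (L→C), position 7 (Y→L).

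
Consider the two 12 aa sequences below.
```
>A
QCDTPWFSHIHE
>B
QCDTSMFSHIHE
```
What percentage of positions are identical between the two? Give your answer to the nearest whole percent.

83%

Mismatches at positions 5, 6 (1-based): 2 of 12.
Identical positions: 10/12 = 83.33% → 83%.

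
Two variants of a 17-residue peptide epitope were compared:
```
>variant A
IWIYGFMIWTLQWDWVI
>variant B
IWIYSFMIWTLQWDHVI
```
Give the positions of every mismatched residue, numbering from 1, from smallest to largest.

Scanning 1-based: 5: G/S; 15: W/H.

5, 15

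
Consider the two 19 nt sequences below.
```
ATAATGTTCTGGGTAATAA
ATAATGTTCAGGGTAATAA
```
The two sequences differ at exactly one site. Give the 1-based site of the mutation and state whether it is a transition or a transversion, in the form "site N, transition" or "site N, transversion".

site 10, transversion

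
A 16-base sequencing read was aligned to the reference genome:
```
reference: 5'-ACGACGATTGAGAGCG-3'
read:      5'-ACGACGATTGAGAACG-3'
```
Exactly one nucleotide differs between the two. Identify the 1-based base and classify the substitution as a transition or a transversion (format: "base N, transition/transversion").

base 14, transition

Base 14 changes G→A. G is a purine and A is a purine, so this is a transition.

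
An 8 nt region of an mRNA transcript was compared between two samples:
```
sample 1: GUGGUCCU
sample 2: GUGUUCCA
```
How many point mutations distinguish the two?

Comparing position by position, 2 positions differ: 4 (G/U), 8 (U/A).

2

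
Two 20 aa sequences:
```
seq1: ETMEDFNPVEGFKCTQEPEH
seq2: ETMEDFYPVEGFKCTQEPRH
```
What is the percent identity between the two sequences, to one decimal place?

90.0%

2 positions differ (7, 19), so 18 of 20 match: 18/20 = 90%.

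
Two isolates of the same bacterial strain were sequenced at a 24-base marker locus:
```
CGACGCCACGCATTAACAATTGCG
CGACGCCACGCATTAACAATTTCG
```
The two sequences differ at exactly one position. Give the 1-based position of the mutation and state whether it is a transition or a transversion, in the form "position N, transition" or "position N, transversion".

The sequences differ only at position 22: G→T (purine→pyrimidine), a transversion.

position 22, transversion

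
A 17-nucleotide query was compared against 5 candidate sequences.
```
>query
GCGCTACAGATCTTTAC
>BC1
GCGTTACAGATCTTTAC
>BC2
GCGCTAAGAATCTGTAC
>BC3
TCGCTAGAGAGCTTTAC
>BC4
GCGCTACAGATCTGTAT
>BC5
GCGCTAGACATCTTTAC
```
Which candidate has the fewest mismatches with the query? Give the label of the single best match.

BC1

Hamming distances to query — BC1: 1; BC2: 4; BC3: 3; BC4: 2; BC5: 2.
Smallest is BC1 with 1 mismatch.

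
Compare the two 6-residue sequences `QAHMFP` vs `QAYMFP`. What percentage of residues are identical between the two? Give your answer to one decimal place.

Mismatch at position 3 (1-based): 1 of 6.
Identical positions: 5/6 = 83.33% → 83.3%.

83.3%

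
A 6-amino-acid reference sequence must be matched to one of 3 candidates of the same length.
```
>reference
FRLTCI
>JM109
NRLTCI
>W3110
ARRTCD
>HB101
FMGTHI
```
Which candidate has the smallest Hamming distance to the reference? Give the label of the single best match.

Hamming distances to reference — JM109: 1; W3110: 3; HB101: 3.
Smallest is JM109 with 1 mismatch.

JM109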